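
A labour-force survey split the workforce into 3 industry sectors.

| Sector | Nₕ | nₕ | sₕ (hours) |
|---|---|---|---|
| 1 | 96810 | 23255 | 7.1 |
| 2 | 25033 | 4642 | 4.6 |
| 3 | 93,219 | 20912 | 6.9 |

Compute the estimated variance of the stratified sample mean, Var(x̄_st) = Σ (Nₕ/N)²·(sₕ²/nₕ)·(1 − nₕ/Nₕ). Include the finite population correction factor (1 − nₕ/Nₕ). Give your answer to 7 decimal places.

0.0007158

N = 215062. Term for each stratum: Wₕ²sₕ²/nₕ·(1−nₕ/Nₕ).
Var(x̄_st) = 0.0003337378 + 0.0000503077 + 0.0003317875 = 0.0007158330 → 0.0007158.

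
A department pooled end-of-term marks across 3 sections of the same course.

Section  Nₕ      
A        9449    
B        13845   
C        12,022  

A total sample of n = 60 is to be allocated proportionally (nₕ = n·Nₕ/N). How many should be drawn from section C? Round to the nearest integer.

20

Share of section C = 12022/35316 = 0.34041.
Allocate 60 × 0.34041 = 20.425... → 20.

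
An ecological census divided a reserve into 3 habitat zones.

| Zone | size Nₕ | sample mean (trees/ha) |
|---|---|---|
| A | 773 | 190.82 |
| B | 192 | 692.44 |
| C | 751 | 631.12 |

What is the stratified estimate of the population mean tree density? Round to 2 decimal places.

439.64

x̄_st = (Σ Nₕx̄ₕ) / (Σ Nₕ) = (773·190.82 + 192·692.44 + 751·631.12) / 1716
= 754423.46 / 1716 = 439.6407... → 439.64.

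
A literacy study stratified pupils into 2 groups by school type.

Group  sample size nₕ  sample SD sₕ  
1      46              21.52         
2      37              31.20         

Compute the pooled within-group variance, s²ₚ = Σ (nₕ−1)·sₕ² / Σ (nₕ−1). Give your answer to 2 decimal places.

1: (46−1)·21.52² = 45·463.1104 = 20839.968
2: (37−1)·31.20² = 36·973.44 = 35043.84
Numerator = 55883.808; denominator = Σ(nₕ−1) = 81.
s²ₚ = 55883.808/81 = 689.9236... → 689.92.

689.92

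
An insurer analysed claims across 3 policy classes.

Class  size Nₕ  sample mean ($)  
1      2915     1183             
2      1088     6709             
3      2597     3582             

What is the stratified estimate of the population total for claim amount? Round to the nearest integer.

20050291

1: 2915·1183 = 3448445
2: 1088·6709 = 7299392
3: 2597·3582 = 9302454
τ̂ = Σ Nₕx̄ₕ = 20050291.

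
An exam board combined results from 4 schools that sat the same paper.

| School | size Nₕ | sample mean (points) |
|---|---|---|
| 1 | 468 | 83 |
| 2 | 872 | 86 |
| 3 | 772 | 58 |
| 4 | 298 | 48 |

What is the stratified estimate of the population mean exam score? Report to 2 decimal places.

71.75

N = 468 + 872 + 772 + 298 = 2410.
The stratified mean weights each stratum mean by its population share Nₕ/N.
Σ Nₕx̄ₕ = 468·83 + 872·86 + 772·58 + 298·48 = 38844 + 74992 + 44776 + 14304 = 172916.
Divide by N: 172916 / 2410 = 71.7494... → 71.75.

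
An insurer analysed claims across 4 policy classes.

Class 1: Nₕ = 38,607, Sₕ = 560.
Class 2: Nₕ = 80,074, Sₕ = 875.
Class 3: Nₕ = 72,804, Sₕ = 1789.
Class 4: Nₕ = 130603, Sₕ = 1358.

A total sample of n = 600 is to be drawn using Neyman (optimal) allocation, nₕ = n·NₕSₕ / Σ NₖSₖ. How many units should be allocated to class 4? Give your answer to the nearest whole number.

1: NₕSₕ = 38607·560 = 21619920
2: NₕSₕ = 80074·875 = 70064750
3: NₕSₕ = 72804·1789 = 130246356
4: NₕSₕ = 130603·1358 = 177358874
Σ NₕSₕ = 399289900.
n_4 = 600·177358874/399289900 = 266.511... → 267.

267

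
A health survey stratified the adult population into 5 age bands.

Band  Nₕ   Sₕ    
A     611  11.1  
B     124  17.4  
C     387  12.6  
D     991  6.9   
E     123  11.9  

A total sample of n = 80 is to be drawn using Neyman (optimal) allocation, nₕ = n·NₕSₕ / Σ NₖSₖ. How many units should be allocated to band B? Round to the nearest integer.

Σ NₕSₕ = 611·11.1 + 124·17.4 + 387·12.6 + 991·6.9 + 123·11.9 = 22117.5.
Share for B: 2157.6/22117.5 = 0.09755.
n_B = 80 × 0.09755 = 7.804... → 8.

8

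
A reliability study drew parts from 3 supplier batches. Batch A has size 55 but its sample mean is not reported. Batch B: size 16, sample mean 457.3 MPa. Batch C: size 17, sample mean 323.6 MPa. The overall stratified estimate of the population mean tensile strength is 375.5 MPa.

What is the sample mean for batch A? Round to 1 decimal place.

367.7

N = 55 + 16 + 17 = 88.
Overall total = μ·N = 375.5·88 = 33044.
Subtract the known strata: 16·457.3 + 17·323.6 = 12818.
Remaining total for batch A: 33044 − 12818 = 20226.
Divide by its size: 20226 / 55 = 367.745... → 367.7.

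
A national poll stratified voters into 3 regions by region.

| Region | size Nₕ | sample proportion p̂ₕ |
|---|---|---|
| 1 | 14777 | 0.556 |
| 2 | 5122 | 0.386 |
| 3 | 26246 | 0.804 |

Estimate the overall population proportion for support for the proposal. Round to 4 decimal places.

0.6782

N = 14777 + 5122 + 26246 = 46145.
Overall proportion = Σ (Nₕ/N)·p̂ₕ.
Σ Nₕp̂ₕ = 8216.012 + 1977.092 + 21101.784 = 31294.888.
31294.888 / 46145 = 0.678186... → 0.6782.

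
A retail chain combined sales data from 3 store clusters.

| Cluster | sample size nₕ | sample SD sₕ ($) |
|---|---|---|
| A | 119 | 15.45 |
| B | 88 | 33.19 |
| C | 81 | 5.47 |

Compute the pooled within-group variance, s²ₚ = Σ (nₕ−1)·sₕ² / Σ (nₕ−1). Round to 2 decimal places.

Degrees of freedom: 118 + 87 + 80 = 285.
Σ(nₕ−1)sₕ² = 118·238.7025 + 87·1101.5761 + 80·29.9209 = 126397.6877.
s²ₚ = 126397.6877 / 285 = 443.5007... → 443.50.

443.50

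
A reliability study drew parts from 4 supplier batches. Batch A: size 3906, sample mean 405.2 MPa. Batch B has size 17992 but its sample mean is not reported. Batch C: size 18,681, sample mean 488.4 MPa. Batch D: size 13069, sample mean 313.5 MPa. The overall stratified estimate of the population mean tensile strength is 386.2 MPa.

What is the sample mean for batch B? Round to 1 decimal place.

328.8

N = 3906 + 17992 + 18681 + 13069 = 53648.
Overall total = μ·N = 386.2·53648 = 20718857.6.
Subtract the known strata: 3906·405.2 + 18681·488.4 + 13069·313.5 = 14803643.1.
Remaining total for batch B: 20718857.6 − 14803643.1 = 5915214.5.
Divide by its size: 5915214.5 / 17992 = 328.769... → 328.8.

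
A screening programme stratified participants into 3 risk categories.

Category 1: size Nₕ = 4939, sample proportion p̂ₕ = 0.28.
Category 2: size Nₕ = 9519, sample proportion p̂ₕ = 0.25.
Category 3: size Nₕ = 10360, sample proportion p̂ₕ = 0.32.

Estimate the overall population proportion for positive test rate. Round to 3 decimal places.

0.285

Wₕ = Nₕ/N with N = 24818: 0.1990, 0.3836, 0.4174.
p̂_st = 0.1990·0.28 + 0.3836·0.25 + 0.4174·0.32 ≈ 0.28519... → 0.285.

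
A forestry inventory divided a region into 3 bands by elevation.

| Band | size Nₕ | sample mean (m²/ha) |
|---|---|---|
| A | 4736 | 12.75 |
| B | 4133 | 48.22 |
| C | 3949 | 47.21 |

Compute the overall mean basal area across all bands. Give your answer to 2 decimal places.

34.80

N = 4736 + 4133 + 3949 = 12818.
Weight each subgroup mean by Nₕ/N and sum.
Σ Nₕx̄ₕ = 4736·12.75 + 4133·48.22 + 3949·47.21 = 60384 + 199293.26 + 186432.29 = 446109.55.
Divide by N: 446109.55 / 12818 = 34.8034... → 34.80.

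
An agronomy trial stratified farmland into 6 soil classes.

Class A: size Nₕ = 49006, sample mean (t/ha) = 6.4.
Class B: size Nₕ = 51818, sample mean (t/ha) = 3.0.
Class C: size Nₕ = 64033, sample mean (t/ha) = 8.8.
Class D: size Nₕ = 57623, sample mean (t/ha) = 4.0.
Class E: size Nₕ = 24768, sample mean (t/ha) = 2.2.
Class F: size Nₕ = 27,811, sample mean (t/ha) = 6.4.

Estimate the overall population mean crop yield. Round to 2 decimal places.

N = 275059; weights Wₕ = Nₕ/N = (0.1782, 0.1884, 0.2328, 0.2095, 0.0900, 0.1011).
x̄_st = Σ Wₕ·x̄ₕ = 0.1782·6.4 + 0.1884·3.0 + 0.2328·8.8 + 0.2095·4.0 + 0.0900·2.2 + 0.1011·6.4 ≈ 5.4372...
→ 5.44.

5.44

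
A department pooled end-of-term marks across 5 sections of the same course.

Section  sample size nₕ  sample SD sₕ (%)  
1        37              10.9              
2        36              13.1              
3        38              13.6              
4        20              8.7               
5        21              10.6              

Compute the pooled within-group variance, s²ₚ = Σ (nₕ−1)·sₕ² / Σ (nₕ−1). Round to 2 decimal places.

Degrees of freedom: 36 + 35 + 37 + 19 + 20 = 147.
Σ(nₕ−1)sₕ² = 36·118.81 + 35·171.61 + 37·184.96 + 19·75.69 + 20·112.36 = 20812.34.
s²ₚ = 20812.34 / 147 = 141.5805... → 141.58.

141.58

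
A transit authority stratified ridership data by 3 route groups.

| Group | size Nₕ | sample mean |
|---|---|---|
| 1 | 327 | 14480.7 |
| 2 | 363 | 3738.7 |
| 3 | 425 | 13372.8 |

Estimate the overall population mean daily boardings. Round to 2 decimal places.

N = 327 + 363 + 425 = 1115.
Weight each subgroup mean by Nₕ/N and sum.
Σ Nₕx̄ₕ = 327·14480.7 + 363·3738.7 + 425·13372.8 = 4735188.9 + 1357148.1 + 5683440 = 11775777.
Divide by N: 11775777 / 1115 = 10561.2350... → 10561.23.

10561.23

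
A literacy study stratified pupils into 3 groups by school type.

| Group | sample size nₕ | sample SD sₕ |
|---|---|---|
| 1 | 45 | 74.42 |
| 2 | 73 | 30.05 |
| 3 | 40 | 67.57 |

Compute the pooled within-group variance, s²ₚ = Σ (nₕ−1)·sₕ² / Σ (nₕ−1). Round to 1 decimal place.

3140.4

1: (45−1)·74.42² = 44·5538.3364 = 243686.8016
2: (73−1)·30.05² = 72·903.0025 = 65016.18
3: (40−1)·67.57² = 39·4565.7049 = 178062.4911
Numerator = 486765.4727; denominator = Σ(nₕ−1) = 155.
s²ₚ = 486765.4727/155 = 3140.422... → 3140.4.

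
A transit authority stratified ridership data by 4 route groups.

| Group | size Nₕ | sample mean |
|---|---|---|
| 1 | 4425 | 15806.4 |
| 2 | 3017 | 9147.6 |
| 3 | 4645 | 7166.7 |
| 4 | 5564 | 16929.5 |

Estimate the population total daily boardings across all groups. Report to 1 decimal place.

1: 4425·15806.4 = 69943320
2: 3017·9147.6 = 27598309.2
3: 4645·7166.7 = 33289321.5
4: 5564·16929.5 = 94195738
τ̂ = Σ Nₕx̄ₕ = 225026688.7.

225026688.7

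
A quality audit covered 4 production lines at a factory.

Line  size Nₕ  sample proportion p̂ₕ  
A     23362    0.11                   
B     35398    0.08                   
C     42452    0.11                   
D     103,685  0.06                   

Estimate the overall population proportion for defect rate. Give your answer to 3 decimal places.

N = 23362 + 35398 + 42452 + 103685 = 204897.
Overall proportion = Σ (Nₕ/N)·p̂ₕ.
Σ Nₕp̂ₕ = 2569.82 + 2831.84 + 4669.72 + 6221.1 = 16292.48.
16292.48 / 204897 = 0.07952... → 0.080.

0.080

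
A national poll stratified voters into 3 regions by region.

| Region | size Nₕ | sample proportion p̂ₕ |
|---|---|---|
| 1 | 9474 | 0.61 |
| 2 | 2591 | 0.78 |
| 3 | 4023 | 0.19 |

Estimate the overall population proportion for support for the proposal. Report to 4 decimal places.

0.5324

Wₕ = Nₕ/N with N = 16088: 0.5889, 0.1611, 0.2501.
p̂_st = 0.5889·0.61 + 0.1611·0.78 + 0.2501·0.19 ≈ 0.532353... → 0.5324.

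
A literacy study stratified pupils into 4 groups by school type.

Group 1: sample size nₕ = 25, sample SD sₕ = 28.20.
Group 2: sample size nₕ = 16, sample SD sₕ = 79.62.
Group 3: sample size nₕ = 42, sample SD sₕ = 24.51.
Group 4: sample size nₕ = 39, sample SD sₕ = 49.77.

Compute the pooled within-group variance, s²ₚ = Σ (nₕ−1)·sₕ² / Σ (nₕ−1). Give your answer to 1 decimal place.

1: (25−1)·28.20² = 24·795.24 = 19085.76
2: (16−1)·79.62² = 15·6339.3444 = 95090.166
3: (42−1)·24.51² = 41·600.7401 = 24630.3441
4: (39−1)·49.77² = 38·2477.0529 = 94128.0102
Numerator = 232934.2803; denominator = Σ(nₕ−1) = 118.
s²ₚ = 232934.2803/118 = 1974.019... → 1974.0.

1974.0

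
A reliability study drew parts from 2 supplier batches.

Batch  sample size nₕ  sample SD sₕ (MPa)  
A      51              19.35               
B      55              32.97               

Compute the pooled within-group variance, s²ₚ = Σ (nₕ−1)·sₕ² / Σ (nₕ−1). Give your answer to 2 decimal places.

744.43

Degrees of freedom: 50 + 54 = 104.
Σ(nₕ−1)sₕ² = 50·374.4225 + 54·1087.0209 = 77420.2536.
s²ₚ = 77420.2536 / 104 = 744.4255... → 744.43.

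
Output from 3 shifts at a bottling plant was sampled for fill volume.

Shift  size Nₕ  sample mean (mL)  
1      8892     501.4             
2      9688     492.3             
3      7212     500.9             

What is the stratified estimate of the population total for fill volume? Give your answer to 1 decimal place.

Estimate total by summing Nₕ·x̄ₕ over strata.
8892·501.4 + 9688·492.3 + 7212·500.9 = 4458448.8 + 4769402.4 + 3612490.8 = 12840342.0.

12840342.0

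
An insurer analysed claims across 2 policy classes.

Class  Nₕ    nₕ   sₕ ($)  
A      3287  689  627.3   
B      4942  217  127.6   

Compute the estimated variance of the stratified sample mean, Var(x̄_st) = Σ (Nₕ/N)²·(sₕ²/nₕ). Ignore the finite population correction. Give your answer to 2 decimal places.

118.19

N = 8229; Wₕ = Nₕ/N.
class A: (3287/8229)²·627.3²/689 = 91.12481
class B: (4942/8229)²·127.6²/217 = 27.06157
Sum = 118.18638 → 118.19.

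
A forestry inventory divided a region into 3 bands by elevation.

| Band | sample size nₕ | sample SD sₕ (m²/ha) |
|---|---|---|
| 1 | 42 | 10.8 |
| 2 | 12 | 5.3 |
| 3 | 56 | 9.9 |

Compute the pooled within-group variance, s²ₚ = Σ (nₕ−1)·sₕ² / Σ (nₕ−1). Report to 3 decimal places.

97.961

1: (42−1)·10.8² = 41·116.64 = 4782.24
2: (12−1)·5.3² = 11·28.09 = 308.99
3: (56−1)·9.9² = 55·98.01 = 5390.55
Numerator = 10481.78; denominator = Σ(nₕ−1) = 107.
s²ₚ = 10481.78/107 = 97.96056... → 97.961.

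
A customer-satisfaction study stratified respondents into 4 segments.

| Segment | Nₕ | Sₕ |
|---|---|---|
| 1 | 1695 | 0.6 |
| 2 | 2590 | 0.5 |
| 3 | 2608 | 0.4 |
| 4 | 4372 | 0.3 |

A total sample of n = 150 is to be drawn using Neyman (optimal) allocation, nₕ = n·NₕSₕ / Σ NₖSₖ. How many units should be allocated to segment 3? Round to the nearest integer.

1: NₕSₕ = 1695·0.6 = 1017
2: NₕSₕ = 2590·0.5 = 1295
3: NₕSₕ = 2608·0.4 = 1043.2
4: NₕSₕ = 4372·0.3 = 1311.6
Σ NₕSₕ = 4666.8.
n_3 = 150·1043.2/4666.8 = 33.530... → 34.

34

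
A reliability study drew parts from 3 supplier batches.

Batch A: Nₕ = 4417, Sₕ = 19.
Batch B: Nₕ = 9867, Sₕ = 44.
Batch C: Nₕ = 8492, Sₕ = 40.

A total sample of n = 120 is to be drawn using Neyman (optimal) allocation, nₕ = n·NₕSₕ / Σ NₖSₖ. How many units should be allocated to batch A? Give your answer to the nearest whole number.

12

Σ NₕSₕ = 4417·19 + 9867·44 + 8492·40 = 857751.
Share for A: 83923/857751 = 0.09784.
n_A = 120 × 0.09784 = 11.741... → 12.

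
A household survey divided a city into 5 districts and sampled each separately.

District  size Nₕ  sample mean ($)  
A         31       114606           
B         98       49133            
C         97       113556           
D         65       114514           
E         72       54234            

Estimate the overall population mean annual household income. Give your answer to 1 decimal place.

84658.4

N = 31 + 98 + 97 + 65 + 72 = 363.
The stratified mean weights each stratum mean by its population share Nₕ/N.
Σ Nₕx̄ₕ = 31·114606 + 98·49133 + 97·113556 + 65·114514 + 72·54234 = 3552786 + 4815034 + 11014932 + 7443410 + 3904848 = 30731010.
Divide by N: 30731010 / 363 = 84658.430... → 84658.4.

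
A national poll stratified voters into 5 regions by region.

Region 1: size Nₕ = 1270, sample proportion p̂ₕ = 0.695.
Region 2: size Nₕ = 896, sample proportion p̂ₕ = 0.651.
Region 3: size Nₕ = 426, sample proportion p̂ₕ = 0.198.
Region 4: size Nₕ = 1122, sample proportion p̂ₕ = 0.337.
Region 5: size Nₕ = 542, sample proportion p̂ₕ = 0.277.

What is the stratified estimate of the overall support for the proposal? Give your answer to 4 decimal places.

N = 1270 + 896 + 426 + 1122 + 542 = 4256.
Overall proportion = Σ (Nₕ/N)·p̂ₕ.
Σ Nₕp̂ₕ = 882.65 + 583.296 + 84.348 + 378.114 + 150.134 = 2078.542.
2078.542 / 4256 = 0.488379... → 0.4884.

0.4884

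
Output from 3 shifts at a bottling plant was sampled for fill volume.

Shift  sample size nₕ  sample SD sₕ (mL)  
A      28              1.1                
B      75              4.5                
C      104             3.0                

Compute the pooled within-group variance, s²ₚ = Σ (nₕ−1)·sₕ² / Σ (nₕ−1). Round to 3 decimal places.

12.050

A: (28−1)·1.1² = 27·1.21 = 32.67
B: (75−1)·4.5² = 74·20.25 = 1498.5
C: (104−1)·3.0² = 103·9 = 927
Numerator = 2458.17; denominator = Σ(nₕ−1) = 204.
s²ₚ = 2458.17/204 = 12.04985... → 12.050.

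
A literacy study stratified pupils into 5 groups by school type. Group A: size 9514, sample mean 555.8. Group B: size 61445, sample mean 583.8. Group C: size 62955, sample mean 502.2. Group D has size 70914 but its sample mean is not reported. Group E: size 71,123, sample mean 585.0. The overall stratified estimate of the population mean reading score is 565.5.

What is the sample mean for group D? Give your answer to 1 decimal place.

587.6

N = 9514 + 61445 + 62955 + 70914 + 71123 = 275951.
Overall total = μ·N = 565.5·275951 = 156050290.5.
Subtract the known strata: 9514·555.8 + 61445·583.8 + 62955·502.2 + 71123·585.0 = 114382428.2.
Remaining total for group D: 156050290.5 − 114382428.2 = 41667862.3.
Divide by its size: 41667862.3 / 70914 = 587.583... → 587.6.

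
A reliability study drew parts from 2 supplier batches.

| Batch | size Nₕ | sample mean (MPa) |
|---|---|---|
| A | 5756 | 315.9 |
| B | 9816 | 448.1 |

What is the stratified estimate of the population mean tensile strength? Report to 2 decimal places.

399.23

x̄_st = (Σ Nₕx̄ₕ) / (Σ Nₕ) = (5756·315.9 + 9816·448.1) / 15572
= 6216870 / 15572 = 399.2339... → 399.23.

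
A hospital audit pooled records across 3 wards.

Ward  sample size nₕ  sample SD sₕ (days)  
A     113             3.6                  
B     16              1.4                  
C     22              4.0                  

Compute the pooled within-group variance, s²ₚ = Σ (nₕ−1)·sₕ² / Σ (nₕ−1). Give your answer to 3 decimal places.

12.276

A: (113−1)·3.6² = 112·12.96 = 1451.52
B: (16−1)·1.4² = 15·1.96 = 29.4
C: (22−1)·4.0² = 21·16 = 336
Numerator = 1816.92; denominator = Σ(nₕ−1) = 148.
s²ₚ = 1816.92/148 = 12.27649... → 12.276.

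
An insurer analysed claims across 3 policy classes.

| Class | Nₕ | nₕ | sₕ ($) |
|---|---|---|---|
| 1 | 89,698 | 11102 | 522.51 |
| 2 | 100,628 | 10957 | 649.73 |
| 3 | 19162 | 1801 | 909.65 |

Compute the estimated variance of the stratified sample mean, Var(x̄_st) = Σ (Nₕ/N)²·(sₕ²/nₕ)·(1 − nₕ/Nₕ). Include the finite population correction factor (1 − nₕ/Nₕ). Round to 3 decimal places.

N = 209488. Term for each stratum: Wₕ²sₕ²/nₕ·(1−nₕ/Nₕ).
Var(x̄_st) = 3.950508 + 7.921852 + 3.482829 = 15.355189 → 15.355.

15.355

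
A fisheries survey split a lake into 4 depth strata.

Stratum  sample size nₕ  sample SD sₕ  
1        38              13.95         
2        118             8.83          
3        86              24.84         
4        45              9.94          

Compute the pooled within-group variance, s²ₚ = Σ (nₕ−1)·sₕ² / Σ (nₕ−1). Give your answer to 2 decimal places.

258.36

1: (38−1)·13.95² = 37·194.6025 = 7200.2925
2: (118−1)·8.83² = 117·77.9689 = 9122.3613
3: (86−1)·24.84² = 85·617.0256 = 52447.176
4: (45−1)·9.94² = 44·98.8036 = 4347.3584
Numerator = 73117.1882; denominator = Σ(nₕ−1) = 283.
s²ₚ = 73117.1882/283 = 258.3646... → 258.36.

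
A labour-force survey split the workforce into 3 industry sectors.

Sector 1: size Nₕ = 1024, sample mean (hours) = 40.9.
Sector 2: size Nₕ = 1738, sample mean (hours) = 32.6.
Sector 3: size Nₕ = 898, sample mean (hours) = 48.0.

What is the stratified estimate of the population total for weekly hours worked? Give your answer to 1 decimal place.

141644.4

Population total = Σ Nₕ·x̄ₕ (each stratum's size times its mean).
1024·40.9 + 1738·32.6 + 898·48.0 = 41881.6 + 56658.8 + 43104 = 141644.4.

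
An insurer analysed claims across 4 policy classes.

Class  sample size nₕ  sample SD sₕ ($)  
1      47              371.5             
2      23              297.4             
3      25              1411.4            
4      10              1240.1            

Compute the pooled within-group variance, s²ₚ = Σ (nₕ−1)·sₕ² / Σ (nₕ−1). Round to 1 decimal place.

Degrees of freedom: 46 + 22 + 24 + 9 = 101.
Σ(nₕ−1)sₕ² = 46·138012.25 + 22·88446.76 + 24·1992049.96 + 9·1537848.01 = 69944223.35.
s²ₚ = 69944223.35 / 101 = 692517.063... → 692517.1.

692517.1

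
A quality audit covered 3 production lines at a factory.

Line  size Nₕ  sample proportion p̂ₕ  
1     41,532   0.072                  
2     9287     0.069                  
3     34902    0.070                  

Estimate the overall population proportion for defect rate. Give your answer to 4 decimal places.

0.0709

Wₕ = Nₕ/N with N = 85721: 0.4845, 0.1083, 0.4072.
p̂_st = 0.4845·0.072 + 0.1083·0.069 + 0.4072·0.070 ≈ 0.070861... → 0.0709.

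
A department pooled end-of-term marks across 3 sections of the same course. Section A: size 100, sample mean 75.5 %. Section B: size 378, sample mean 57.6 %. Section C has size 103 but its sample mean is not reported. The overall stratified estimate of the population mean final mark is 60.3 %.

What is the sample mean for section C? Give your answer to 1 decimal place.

55.5

N = 100 + 378 + 103 = 581.
Overall total = μ·N = 60.3·581 = 35034.3.
Subtract the known strata: 100·75.5 + 378·57.6 = 29322.8.
Remaining total for section C: 35034.3 − 29322.8 = 5711.5.
Divide by its size: 5711.5 / 103 = 55.451... → 55.5.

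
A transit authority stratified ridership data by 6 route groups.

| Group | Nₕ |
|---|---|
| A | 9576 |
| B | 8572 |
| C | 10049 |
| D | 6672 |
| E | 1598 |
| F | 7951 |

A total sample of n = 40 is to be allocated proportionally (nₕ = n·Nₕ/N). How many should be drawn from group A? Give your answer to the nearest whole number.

N = 9576 + 8572 + 10049 + 6672 + 1598 + 7951 = 44418.
n_A = 40·9576/44418 = 8.624... → 9.

9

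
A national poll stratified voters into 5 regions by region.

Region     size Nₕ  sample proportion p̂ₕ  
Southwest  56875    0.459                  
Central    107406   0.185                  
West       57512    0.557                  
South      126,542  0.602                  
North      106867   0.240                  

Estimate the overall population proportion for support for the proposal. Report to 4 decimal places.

Wₕ = Nₕ/N with N = 455202: 0.1249, 0.2360, 0.1263, 0.2780, 0.2348.
p̂_st = 0.1249·0.459 + 0.2360·0.185 + 0.1263·0.557 + 0.2780·0.602 + 0.2348·0.240 ≈ 0.395069... → 0.3951.

0.3951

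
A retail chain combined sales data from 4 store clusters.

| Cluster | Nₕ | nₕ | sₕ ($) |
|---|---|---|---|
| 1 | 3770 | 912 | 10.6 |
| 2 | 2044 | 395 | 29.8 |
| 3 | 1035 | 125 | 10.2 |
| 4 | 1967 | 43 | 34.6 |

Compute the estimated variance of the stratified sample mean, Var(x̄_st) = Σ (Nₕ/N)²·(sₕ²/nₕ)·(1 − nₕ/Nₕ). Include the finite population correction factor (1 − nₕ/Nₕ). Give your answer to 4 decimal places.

1.4803

N = 8816. Term for each stratum: Wₕ²sₕ²/nₕ·(1−nₕ/Nₕ).
Var(x̄_st) = 0.0170796 + 0.0974976 + 0.0100862 + 1.3556576 = 1.4803210 → 1.4803.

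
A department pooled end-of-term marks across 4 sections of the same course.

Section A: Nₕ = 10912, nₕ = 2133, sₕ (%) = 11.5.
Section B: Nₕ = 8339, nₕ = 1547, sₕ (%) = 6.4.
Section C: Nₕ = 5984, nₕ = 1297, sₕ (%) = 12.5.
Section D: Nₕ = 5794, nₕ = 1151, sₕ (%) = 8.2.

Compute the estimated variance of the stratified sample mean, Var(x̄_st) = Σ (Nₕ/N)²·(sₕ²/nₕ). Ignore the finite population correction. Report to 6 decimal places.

0.016098

N = 31029; Wₕ = Nₕ/N.
section A: (10912/31029)²·11.5²/2133 = 0.007667927
section B: (8339/31029)²·6.4²/1547 = 0.001912326
section C: (5984/31029)²·12.5²/1297 = 0.004480512
section D: (5794/31029)²·8.2²/1151 = 0.002036919
Sum = 0.016097685 → 0.016098.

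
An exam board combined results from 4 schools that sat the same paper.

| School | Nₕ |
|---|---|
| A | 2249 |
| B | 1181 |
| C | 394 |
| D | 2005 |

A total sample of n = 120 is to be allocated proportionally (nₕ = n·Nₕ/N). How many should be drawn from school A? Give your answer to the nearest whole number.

46

N = 2249 + 1181 + 394 + 2005 = 5829.
n_A = 120·2249/5829 = 46.300... → 46.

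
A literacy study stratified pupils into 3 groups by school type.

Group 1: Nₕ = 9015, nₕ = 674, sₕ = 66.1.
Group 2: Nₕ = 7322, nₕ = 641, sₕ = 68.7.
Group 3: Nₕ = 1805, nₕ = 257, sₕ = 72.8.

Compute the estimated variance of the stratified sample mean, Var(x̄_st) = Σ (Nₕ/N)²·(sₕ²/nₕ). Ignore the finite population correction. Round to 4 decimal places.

3.0042

N = 18142. Term for each stratum: Wₕ²sₕ²/nₕ.
Var(x̄_st) = 1.6006787 + 1.1993462 + 0.2041332 = 3.0041581 → 3.0042.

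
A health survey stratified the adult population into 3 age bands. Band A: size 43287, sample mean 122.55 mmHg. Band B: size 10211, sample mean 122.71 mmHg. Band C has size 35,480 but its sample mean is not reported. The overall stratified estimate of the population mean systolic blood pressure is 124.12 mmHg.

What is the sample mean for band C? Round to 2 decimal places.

Σ Nₕx̄ₕ = N·μ, so 35480·x̄_C = 88978·124.12 − (43287·122.55 + 10211·122.71).
= 11043949.36 − 6557813.66 = 4486135.7.
x̄_C = 4486135.7 / 35480 = 126.4413... → 126.44.

126.44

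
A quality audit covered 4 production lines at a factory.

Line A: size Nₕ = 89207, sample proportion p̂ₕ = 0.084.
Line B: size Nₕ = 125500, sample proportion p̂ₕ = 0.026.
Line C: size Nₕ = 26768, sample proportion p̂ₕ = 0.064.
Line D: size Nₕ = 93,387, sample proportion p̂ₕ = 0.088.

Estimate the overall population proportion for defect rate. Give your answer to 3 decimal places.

0.062

Wₕ = Nₕ/N with N = 334862: 0.2664, 0.3748, 0.0799, 0.2789.
p̂_st = 0.2664·0.084 + 0.3748·0.026 + 0.0799·0.064 + 0.2789·0.088 ≈ 0.06178... → 0.062.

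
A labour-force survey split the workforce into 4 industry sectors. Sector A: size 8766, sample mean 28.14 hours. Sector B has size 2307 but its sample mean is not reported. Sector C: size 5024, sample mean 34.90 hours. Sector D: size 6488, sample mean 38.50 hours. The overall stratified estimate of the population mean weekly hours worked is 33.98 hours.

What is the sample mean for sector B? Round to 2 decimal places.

Σ Nₕx̄ₕ = N·μ, so 2307·x̄_B = 22585·33.98 − (8766·28.14 + 5024·34.90 + 6488·38.50).
= 767438.3 − 671800.84 = 95637.46.
x̄_B = 95637.46 / 2307 = 41.4553... → 41.46.

41.46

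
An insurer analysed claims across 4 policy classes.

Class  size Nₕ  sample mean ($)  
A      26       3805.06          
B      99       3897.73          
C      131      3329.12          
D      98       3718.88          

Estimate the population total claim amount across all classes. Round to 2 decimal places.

Population total = Σ Nₕ·x̄ₕ (each stratum's size times its mean).
26·3805.06 + 99·3897.73 + 131·3329.12 + 98·3718.88 = 98931.56 + 385875.27 + 436114.72 + 364450.24 = 1285371.79.

1285371.79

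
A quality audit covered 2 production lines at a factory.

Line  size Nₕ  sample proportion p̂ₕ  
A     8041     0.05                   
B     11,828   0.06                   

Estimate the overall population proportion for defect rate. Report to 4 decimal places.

0.0560

N = 8041 + 11828 = 19869.
Overall proportion = Σ (Nₕ/N)·p̂ₕ.
Σ Nₕp̂ₕ = 402.05 + 709.68 = 1111.73.
1111.73 / 19869 = 0.055953... → 0.0560.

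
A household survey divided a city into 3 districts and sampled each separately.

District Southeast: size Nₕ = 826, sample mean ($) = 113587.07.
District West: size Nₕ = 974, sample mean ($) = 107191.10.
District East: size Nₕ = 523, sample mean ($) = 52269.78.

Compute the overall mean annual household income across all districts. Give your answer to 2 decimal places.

97100.36

N = 826 + 974 + 523 = 2323.
Weight each subgroup mean by Nₕ/N and sum.
Σ Nₕx̄ₕ = 826·113587.07 + 974·107191.10 + 523·52269.78 = 93822919.82 + 104404131.4 + 27337094.94 = 225564146.16.
Divide by N: 225564146.16 / 2323 = 97100.3643... → 97100.36.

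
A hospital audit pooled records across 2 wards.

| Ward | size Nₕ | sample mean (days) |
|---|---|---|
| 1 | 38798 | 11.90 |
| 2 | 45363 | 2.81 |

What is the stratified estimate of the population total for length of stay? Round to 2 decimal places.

Estimate total by summing Nₕ·x̄ₕ over strata.
38798·11.90 + 45363·2.81 = 461696.2 + 127470.03 = 589166.23.

589166.23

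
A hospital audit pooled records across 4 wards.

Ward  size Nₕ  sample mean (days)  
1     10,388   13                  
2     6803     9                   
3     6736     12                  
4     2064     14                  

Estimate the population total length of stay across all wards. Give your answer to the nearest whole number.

1: 10388·13 = 135044
2: 6803·9 = 61227
3: 6736·12 = 80832
4: 2064·14 = 28896
τ̂ = Σ Nₕx̄ₕ = 305999.

305999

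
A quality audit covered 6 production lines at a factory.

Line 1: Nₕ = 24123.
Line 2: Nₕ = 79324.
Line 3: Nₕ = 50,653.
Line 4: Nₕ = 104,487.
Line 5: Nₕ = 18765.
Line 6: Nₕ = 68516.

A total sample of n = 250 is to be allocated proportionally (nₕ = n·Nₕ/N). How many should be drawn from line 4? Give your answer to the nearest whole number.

76

Share of line 4 = 104487/345868 = 0.30210.
Allocate 250 × 0.30210 = 75.525... → 76.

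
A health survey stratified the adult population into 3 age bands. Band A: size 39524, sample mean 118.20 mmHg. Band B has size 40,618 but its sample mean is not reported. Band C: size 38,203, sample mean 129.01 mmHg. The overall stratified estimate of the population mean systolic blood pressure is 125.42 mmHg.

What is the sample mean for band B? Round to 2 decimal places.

129.07

N = 39524 + 40618 + 38203 = 118345.
Overall total = μ·N = 125.42·118345 = 14842829.9.
Subtract the known strata: 39524·118.20 + 38203·129.01 = 9600305.83.
Remaining total for band B: 14842829.9 − 9600305.83 = 5242524.07.
Divide by its size: 5242524.07 / 40618 = 129.0690... → 129.07.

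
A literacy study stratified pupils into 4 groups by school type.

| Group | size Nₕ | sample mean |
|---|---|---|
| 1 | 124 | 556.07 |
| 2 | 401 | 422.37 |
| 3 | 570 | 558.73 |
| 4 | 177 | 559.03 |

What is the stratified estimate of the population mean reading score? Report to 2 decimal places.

x̄_st = (Σ Nₕx̄ₕ) / (Σ Nₕ) = (124·556.07 + 401·422.37 + 570·558.73 + 177·559.03) / 1272
= 655747.46 / 1272 = 515.5247... → 515.52.

515.52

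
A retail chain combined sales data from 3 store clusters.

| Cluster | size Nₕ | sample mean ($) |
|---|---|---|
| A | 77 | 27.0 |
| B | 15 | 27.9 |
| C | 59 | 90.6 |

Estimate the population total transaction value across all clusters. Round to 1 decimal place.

7842.9

A: 77·27.0 = 2079
B: 15·27.9 = 418.5
C: 59·90.6 = 5345.4
τ̂ = Σ Nₕx̄ₕ = 7842.9.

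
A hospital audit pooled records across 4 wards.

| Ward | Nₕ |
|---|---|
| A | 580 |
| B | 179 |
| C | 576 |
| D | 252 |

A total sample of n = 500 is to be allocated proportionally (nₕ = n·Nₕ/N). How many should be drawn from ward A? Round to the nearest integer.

183

N = 580 + 179 + 576 + 252 = 1587.
n_A = 500·580/1587 = 182.735... → 183.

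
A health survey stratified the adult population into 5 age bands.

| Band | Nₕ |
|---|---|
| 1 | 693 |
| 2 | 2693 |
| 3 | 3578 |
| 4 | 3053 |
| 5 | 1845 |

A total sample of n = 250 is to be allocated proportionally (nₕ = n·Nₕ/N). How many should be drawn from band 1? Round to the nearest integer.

N = 693 + 2693 + 3578 + 3053 + 1845 = 11862.
n_1 = 250·693/11862 = 14.605... → 15.

15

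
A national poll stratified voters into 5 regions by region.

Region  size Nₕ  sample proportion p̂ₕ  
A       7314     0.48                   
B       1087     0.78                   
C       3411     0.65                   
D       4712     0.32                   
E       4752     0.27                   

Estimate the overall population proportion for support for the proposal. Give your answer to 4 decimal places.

Wₕ = Nₕ/N with N = 21276: 0.3438, 0.0511, 0.1603, 0.2215, 0.2234.
p̂_st = 0.3438·0.48 + 0.0511·0.78 + 0.1603·0.65 + 0.2215·0.32 + 0.2234·0.27 ≈ 0.440243... → 0.4402.

0.4402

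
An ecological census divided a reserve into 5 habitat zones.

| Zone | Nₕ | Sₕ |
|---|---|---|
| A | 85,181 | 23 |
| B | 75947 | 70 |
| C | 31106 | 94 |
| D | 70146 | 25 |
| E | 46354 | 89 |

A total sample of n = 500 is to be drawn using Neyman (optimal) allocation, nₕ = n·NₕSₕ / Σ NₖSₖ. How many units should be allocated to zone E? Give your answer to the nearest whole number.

Σ NₕSₕ = 85181·23 + 75947·70 + 31106·94 + 70146·25 + 46354·89 = 16078573.
Share for E: 4125506/16078573 = 0.25658.
n_E = 500 × 0.25658 = 128.292... → 128.

128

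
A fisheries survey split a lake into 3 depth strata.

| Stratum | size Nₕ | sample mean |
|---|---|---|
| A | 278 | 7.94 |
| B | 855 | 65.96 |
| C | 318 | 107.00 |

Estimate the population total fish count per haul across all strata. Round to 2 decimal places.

92629.12

Estimate total by summing Nₕ·x̄ₕ over strata.
278·7.94 + 855·65.96 + 318·107.00 = 2207.32 + 56395.8 + 34026 = 92629.12.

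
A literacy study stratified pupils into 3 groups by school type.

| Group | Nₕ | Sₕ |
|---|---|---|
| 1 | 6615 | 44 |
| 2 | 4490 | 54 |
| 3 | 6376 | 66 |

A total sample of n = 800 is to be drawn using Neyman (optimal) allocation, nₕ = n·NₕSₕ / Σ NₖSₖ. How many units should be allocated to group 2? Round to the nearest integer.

203

Σ NₕSₕ = 6615·44 + 4490·54 + 6376·66 = 954336.
Share for 2: 242460/954336 = 0.25406.
n_2 = 800 × 0.25406 = 203.249... → 203.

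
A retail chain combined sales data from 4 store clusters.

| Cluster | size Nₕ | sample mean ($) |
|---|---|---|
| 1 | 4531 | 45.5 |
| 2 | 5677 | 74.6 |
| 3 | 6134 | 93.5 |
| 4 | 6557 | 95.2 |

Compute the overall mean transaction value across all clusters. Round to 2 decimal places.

79.80

N = 4531 + 5677 + 6134 + 6557 = 22899.
The stratified mean weights each stratum mean by its population share Nₕ/N.
Σ Nₕx̄ₕ = 4531·45.5 + 5677·74.6 + 6134·93.5 + 6557·95.2 = 206160.5 + 423504.2 + 573529 + 624226.4 = 1827420.1.
Divide by N: 1827420.1 / 22899 = 79.8035... → 79.80.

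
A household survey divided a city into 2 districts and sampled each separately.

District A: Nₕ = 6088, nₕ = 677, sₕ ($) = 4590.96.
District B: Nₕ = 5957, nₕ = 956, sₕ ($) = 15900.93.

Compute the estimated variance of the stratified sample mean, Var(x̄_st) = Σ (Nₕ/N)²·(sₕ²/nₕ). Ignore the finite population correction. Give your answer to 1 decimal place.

72642.2

N = 12045. Term for each stratum: Wₕ²sₕ²/nₕ.
Var(x̄_st) = 7953.4220 + 64688.7487 = 72642.1708 → 72642.2.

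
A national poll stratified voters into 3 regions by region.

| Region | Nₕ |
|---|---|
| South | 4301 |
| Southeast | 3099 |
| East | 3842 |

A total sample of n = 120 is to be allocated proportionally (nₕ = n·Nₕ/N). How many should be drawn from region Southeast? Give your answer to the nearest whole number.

33

Share of region Southeast = 3099/11242 = 0.27566.
Allocate 120 × 0.27566 = 33.080... → 33.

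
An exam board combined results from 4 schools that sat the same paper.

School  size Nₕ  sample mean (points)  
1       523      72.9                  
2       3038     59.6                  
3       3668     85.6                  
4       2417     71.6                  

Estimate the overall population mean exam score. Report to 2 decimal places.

x̄_st = (Σ Nₕx̄ₕ) / (Σ Nₕ) = (523·72.9 + 3038·59.6 + 3668·85.6 + 2417·71.6) / 9646
= 706229.5 / 9646 = 73.2148... → 73.21.

73.21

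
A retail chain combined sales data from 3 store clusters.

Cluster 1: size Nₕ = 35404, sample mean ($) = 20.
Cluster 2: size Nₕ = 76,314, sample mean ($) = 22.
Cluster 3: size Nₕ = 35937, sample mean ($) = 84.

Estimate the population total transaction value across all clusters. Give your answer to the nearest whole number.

1: 35404·20 = 708080
2: 76314·22 = 1678908
3: 35937·84 = 3018708
τ̂ = Σ Nₕx̄ₕ = 5405696.

5405696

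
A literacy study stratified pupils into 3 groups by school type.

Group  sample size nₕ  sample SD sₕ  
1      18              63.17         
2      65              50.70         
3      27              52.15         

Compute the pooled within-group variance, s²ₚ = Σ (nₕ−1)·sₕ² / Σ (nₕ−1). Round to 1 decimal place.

1: (18−1)·63.17² = 17·3990.4489 = 67837.6313
2: (65−1)·50.70² = 64·2570.49 = 164511.36
3: (27−1)·52.15² = 26·2719.6225 = 70710.185
Numerator = 303059.1763; denominator = Σ(nₕ−1) = 107.
s²ₚ = 303059.1763/107 = 2832.329... → 2832.3.

2832.3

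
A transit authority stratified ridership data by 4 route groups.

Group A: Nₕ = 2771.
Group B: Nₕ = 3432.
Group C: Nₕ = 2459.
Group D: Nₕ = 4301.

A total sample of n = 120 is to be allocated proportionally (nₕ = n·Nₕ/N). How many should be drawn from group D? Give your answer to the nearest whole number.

Share of group D = 4301/12963 = 0.33179.
Allocate 120 × 0.33179 = 39.815... → 40.

40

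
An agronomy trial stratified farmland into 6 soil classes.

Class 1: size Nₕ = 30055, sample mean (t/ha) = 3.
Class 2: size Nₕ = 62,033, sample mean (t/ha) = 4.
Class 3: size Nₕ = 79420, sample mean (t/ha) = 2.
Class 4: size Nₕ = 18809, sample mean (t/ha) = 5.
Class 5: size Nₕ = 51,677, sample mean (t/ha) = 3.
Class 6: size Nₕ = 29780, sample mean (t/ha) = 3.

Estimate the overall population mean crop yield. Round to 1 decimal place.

N = 271774; weights Wₕ = Nₕ/N = (0.1106, 0.2283, 0.2922, 0.0692, 0.1901, 0.1096).
x̄_st = Σ Wₕ·x̄ₕ = 0.1106·3 + 0.2283·4 + 0.2922·2 + 0.0692·5 + 0.1901·3 + 0.1096·3 ≈ 3.074...
→ 3.1.

3.1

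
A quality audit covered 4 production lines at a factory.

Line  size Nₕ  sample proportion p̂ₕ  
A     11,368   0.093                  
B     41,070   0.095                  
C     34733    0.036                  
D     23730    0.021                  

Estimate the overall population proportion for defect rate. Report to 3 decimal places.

Wₕ = Nₕ/N with N = 110901: 0.1025, 0.3703, 0.3132, 0.2140.
p̂_st = 0.1025·0.093 + 0.3703·0.095 + 0.3132·0.036 + 0.2140·0.021 ≈ 0.06048... → 0.060.

0.060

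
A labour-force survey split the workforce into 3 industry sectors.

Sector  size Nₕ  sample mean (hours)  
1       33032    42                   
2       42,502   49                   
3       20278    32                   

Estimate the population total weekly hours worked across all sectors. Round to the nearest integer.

4118838

Estimate total by summing Nₕ·x̄ₕ over strata.
33032·42 + 42502·49 + 20278·32 = 1387344 + 2082598 + 648896 = 4118838.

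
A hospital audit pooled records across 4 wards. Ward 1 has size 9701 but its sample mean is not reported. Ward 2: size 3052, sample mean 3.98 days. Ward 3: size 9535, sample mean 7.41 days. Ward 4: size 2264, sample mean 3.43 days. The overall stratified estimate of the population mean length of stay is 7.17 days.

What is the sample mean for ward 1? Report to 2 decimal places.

N = 9701 + 3052 + 9535 + 2264 = 24552.
Overall total = μ·N = 7.17·24552 = 176037.84.
Subtract the known strata: 3052·3.98 + 9535·7.41 + 2264·3.43 = 90566.83.
Remaining total for ward 1: 176037.84 − 90566.83 = 85471.01.
Divide by its size: 85471.01 / 9701 = 8.8105... → 8.81.

8.81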